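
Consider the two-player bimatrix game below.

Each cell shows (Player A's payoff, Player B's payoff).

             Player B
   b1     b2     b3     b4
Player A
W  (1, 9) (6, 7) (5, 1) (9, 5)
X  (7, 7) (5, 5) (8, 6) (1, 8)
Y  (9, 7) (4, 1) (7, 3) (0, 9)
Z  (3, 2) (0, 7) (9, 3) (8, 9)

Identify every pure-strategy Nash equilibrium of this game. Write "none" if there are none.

This game has no pure Nash equilibrium.

(W, b1): Player A can switch to X (1 → 7). Not NE.
(W, b2): Player B can switch to b1 (7 → 9). Not NE.
(W, b3): Player A can switch to X (5 → 8). Not NE.
(W, b4): Player B can switch to b1 (5 → 9). Not NE.
(X, b1): Player A can switch to Y (7 → 9). Not NE.
(X, b2): Player A can switch to W (5 → 6). Not NE.
(X, b3): Player A can switch to Z (8 → 9). Not NE.
(X, b4): Player A can switch to W (1 → 9). Not NE.
(Y, b1): Player B can switch to b4 (7 → 9). Not NE.
(Y, b2): Player A can switch to W (4 → 6). Not NE.
(The remaining 6 profiles each have a profitable deviation by the same check.)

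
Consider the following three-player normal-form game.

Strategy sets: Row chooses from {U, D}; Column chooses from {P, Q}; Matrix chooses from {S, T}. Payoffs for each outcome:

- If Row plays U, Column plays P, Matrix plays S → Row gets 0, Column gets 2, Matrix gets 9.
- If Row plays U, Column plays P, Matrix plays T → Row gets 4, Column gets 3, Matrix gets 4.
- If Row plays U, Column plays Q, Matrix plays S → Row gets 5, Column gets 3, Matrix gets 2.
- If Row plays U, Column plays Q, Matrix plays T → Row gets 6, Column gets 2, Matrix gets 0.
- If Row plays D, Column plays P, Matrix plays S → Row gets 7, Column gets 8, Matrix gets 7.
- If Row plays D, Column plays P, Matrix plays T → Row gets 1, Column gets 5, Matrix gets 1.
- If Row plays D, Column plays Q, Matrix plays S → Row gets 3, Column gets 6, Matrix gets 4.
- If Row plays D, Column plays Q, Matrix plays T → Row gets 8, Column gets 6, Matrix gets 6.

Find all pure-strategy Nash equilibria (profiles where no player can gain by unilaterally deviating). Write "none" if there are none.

The pure Nash equilibria are (U, Q, S), (D, P, S), (D, Q, T).

Mark each player's best response to every combination of opponents' strategies; a profile where every player is best-responding is a pure Nash equilibrium.
Row against (P, S): payoffs 0, 7 → best response D.
Row against (P, T): payoffs 4, 1 → best response U.
Row against (Q, S): payoffs 5, 3 → best response U.
Row against (Q, T): payoffs 6, 8 → best response D.
Column against (U, S): payoffs 2, 3 → best response Q.
Column against (U, T): payoffs 3, 2 → best response P.
Column against (D, S): payoffs 8, 6 → best response P.
Column against (D, T): payoffs 5, 6 → best response Q.
Matrix against (U, P): payoffs 9, 4 → best response S.
Matrix against (U, Q): payoffs 2, 0 → best response S.
Matrix against (D, P): payoffs 7, 1 → best response S.
Matrix against (D, Q): payoffs 4, 6 → best response T.
Mutual best responses: (U, Q, S); (D, P, S); (D, Q, T).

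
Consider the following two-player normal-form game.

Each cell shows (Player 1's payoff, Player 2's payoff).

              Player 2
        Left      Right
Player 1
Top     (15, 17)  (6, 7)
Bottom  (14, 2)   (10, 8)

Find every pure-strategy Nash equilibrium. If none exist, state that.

Mark each player's best response to every combination of opponents' strategies; a profile where every player is best-responding is a pure Nash equilibrium.
Player 1 against Left: payoffs 15, 14 → best response Top.
Player 1 against Right: payoffs 6, 10 → best response Bottom.
Player 2 against Top: payoffs 17, 7 → best response Left.
Player 2 against Bottom: payoffs 2, 8 → best response Right.
Mutual best responses: (Top, Left); (Bottom, Right).

Pure-strategy Nash equilibria: (Top, Left), (Bottom, Right)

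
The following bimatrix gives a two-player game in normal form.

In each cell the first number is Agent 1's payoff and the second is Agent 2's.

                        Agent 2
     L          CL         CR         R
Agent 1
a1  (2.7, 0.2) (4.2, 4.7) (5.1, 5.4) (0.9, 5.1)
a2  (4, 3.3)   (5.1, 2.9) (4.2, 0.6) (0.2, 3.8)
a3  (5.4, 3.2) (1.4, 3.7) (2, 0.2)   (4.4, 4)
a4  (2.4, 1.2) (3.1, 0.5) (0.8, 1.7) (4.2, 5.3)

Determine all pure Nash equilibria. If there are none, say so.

For each strategy profile, look for a profitable unilateral deviation.
(a1, L): Agent 1 can switch to a2 (2.7 → 4). Not NE.
(a1, CL): Agent 1 can switch to a2 (4.2 → 5.1). Not NE.
(a1, CR): Agent 1 gets 5.1, best alternative 4.2; Agent 2 gets 5.4, best alternative 5.1. No profitable deviation — NE.
(a1, R): Agent 1 can switch to a3 (0.9 → 4.4). Not NE.
(a2, L): Agent 1 can switch to a3 (4 → 5.4). Not NE.
(a2, CL): Agent 2 can switch to L (2.9 → 3.3). Not NE.
(a2, CR): Agent 1 can switch to a1 (4.2 → 5.1). Not NE.
(a2, R): Agent 1 can switch to a1 (0.2 → 0.9). Not NE.
(a3, L): Agent 2 can switch to CL (3.2 → 3.7). Not NE.
(a3, CL): Agent 1 can switch to a1 (1.4 → 4.2). Not NE.
(a3, CR): Agent 1 can switch to a1 (2 → 5.1). Not NE.
(a3, R): Agent 1 gets 4.4, best alternative 4.2; Agent 2 gets 4, best alternative 3.7. No profitable deviation — NE.
(The remaining 4 profiles each have a profitable deviation by the same check.)

Pure-strategy Nash equilibria: (a1, CR), (a3, R)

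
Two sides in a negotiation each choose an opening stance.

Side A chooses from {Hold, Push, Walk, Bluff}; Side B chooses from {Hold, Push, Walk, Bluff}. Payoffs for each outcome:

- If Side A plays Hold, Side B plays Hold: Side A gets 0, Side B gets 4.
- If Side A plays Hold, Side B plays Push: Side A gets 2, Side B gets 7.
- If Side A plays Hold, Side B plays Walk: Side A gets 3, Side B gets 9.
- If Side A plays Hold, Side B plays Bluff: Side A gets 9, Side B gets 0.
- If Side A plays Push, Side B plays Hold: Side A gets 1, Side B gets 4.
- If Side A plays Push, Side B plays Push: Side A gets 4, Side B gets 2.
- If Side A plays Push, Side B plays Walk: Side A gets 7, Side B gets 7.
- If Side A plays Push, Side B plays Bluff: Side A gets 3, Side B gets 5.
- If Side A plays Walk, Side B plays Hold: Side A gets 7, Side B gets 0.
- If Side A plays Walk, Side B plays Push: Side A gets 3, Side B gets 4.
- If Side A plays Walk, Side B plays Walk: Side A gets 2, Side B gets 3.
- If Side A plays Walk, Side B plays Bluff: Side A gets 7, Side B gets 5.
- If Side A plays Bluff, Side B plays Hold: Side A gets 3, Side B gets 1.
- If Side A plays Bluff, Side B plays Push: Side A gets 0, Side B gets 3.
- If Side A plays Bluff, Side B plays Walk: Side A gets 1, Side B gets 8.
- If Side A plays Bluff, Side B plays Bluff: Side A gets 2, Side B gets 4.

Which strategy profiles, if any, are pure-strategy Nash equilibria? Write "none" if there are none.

The unique pure-strategy Nash equilibrium is (Push, Walk).

Side A against Hold: payoffs 0, 1, 7, 3 → best response Walk.
Side A against Push: payoffs 2, 4, 3, 0 → best response Push.
Side A against Walk: payoffs 3, 7, 2, 1 → best response Push.
Side A against Bluff: payoffs 9, 3, 7, 2 → best response Hold.
Side B against Hold: payoffs 4, 7, 9, 0 → best response Walk.
Side B against Push: payoffs 4, 2, 7, 5 → best response Walk.
Side B against Walk: payoffs 0, 4, 3, 5 → best response Bluff.
Side B against Bluff: payoffs 1, 3, 8, 4 → best response Walk.
Mutual best responses: (Push, Walk).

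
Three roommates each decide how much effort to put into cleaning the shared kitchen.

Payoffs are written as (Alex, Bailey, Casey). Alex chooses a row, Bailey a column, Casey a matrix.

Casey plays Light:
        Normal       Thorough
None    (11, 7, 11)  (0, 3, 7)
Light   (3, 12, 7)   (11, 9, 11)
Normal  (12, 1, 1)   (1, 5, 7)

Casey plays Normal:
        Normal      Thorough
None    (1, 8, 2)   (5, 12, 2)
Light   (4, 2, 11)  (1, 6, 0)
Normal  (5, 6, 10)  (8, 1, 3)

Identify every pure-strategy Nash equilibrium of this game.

Pure NE: (Normal, Normal, Normal)

Alex against (Normal, Light): payoffs 11, 3, 12 → best response Normal.
Alex against (Normal, Normal): payoffs 1, 4, 5 → best response Normal.
Alex against (Thorough, Light): payoffs 0, 11, 1 → best response Light.
Alex against (Thorough, Normal): payoffs 5, 1, 8 → best response Normal.
Bailey against (None, Light): payoffs 7, 3 → best response Normal.
Bailey against (None, Normal): payoffs 8, 12 → best response Thorough.
Bailey against (Light, Light): payoffs 12, 9 → best response Normal.
Bailey against (Light, Normal): payoffs 2, 6 → best response Thorough.
Bailey against (Normal, Light): payoffs 1, 5 → best response Thorough.
Bailey against (Normal, Normal): payoffs 6, 1 → best response Normal.
Casey against (None, Normal): payoffs 11, 2 → best response Light.
Casey against (None, Thorough): payoffs 7, 2 → best response Light.
Casey against (Light, Normal): payoffs 7, 11 → best response Normal.
Casey against (Light, Thorough): payoffs 11, 0 → best response Light.
Casey against (Normal, Normal): payoffs 1, 10 → best response Normal.
Casey against (Normal, Thorough): payoffs 7, 3 → best response Light.
Mutual best responses: (Normal, Normal, Normal).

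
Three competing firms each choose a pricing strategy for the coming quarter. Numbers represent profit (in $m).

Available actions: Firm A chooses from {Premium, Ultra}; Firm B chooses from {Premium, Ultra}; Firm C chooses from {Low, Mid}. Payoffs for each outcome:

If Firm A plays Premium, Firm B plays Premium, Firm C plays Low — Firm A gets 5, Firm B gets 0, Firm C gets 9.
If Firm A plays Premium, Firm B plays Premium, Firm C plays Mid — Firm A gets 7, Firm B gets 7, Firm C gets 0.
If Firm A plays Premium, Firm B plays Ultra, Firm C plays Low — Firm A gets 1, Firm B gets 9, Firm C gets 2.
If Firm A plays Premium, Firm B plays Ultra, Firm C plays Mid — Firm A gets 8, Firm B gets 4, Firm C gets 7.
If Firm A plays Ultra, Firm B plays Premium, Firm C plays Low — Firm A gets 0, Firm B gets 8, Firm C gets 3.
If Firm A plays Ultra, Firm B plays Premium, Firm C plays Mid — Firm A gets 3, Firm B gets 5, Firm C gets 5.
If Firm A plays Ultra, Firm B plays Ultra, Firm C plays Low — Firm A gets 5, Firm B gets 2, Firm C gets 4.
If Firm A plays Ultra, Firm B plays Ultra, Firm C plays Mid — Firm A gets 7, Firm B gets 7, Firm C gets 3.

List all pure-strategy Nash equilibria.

Firm A against (Premium, Low): payoffs 5, 0 → best response Premium.
Firm A against (Premium, Mid): payoffs 7, 3 → best response Premium.
Firm A against (Ultra, Low): payoffs 1, 5 → best response Ultra.
Firm A against (Ultra, Mid): payoffs 8, 7 → best response Premium.
Firm B against (Premium, Low): payoffs 0, 9 → best response Ultra.
Firm B against (Premium, Mid): payoffs 7, 4 → best response Premium.
Firm B against (Ultra, Low): payoffs 8, 2 → best response Premium.
Firm B against (Ultra, Mid): payoffs 5, 7 → best response Ultra.
Firm C against (Premium, Premium): payoffs 9, 0 → best response Low.
Firm C against (Premium, Ultra): payoffs 2, 7 → best response Mid.
Firm C against (Ultra, Premium): payoffs 3, 5 → best response Mid.
Firm C against (Ultra, Ultra): payoffs 4, 3 → best response Low.
No profile is a mutual best response for all players.

There is no pure-strategy Nash equilibrium.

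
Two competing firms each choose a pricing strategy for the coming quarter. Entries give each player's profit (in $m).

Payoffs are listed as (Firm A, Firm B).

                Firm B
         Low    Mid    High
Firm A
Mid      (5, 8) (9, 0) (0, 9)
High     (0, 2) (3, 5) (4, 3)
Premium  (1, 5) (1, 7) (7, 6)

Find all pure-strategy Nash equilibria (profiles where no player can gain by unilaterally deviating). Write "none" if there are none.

For each strategy profile, look for a profitable unilateral deviation.
(Mid, Low): Firm B can switch to High (8 → 9). Not NE.
(Mid, Mid): Firm B can switch to Low (0 → 8). Not NE.
(Mid, High): Firm A can switch to High (0 → 4). Not NE.
(High, Low): Firm A can switch to Mid (0 → 5). Not NE.
(High, Mid): Firm A can switch to Mid (3 → 9). Not NE.
(High, High): Firm A can switch to Premium (4 → 7). Not NE.
(Premium, Low): Firm A can switch to Mid (1 → 5). Not NE.
(Premium, Mid): Firm A can switch to Mid (1 → 9). Not NE.
(Premium, High): Firm B can switch to Mid (6 → 7). Not NE.

No pure-strategy Nash equilibrium.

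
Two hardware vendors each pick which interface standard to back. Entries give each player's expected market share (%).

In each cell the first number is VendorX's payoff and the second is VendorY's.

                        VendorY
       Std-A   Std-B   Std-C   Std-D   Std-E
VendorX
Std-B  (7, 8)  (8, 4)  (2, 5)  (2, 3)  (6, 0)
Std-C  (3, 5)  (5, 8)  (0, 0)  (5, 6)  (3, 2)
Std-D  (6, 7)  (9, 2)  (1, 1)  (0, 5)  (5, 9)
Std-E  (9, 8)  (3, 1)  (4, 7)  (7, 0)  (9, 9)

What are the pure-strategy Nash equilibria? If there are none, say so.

VendorX against Std-A: payoffs 7, 3, 6, 9 → best response Std-E.
VendorX against Std-B: payoffs 8, 5, 9, 3 → best response Std-D.
VendorX against Std-C: payoffs 2, 0, 1, 4 → best response Std-E.
VendorX against Std-D: payoffs 2, 5, 0, 7 → best response Std-E.
VendorX against Std-E: payoffs 6, 3, 5, 9 → best response Std-E.
VendorY against Std-B: payoffs 8, 4, 5, 3, 0 → best response Std-A.
VendorY against Std-C: payoffs 5, 8, 0, 6, 2 → best response Std-B.
VendorY against Std-D: payoffs 7, 2, 1, 5, 9 → best response Std-E.
VendorY against Std-E: payoffs 8, 1, 7, 0, 9 → best response Std-E.
Mutual best responses: (Std-E, Std-E).

(Std-E, Std-E)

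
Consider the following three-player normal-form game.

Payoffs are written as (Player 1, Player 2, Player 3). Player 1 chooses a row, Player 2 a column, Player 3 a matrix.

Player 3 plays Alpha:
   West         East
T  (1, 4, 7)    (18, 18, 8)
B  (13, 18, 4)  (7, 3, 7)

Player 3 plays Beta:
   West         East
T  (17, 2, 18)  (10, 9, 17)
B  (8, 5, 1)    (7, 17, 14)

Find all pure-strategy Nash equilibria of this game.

Player 1 against (West, Alpha): payoffs 1, 13 → best response B.
Player 1 against (West, Beta): payoffs 17, 8 → best response T.
Player 1 against (East, Alpha): payoffs 18, 7 → best response T.
Player 1 against (East, Beta): payoffs 10, 7 → best response T.
Player 2 against (T, Alpha): payoffs 4, 18 → best response East.
Player 2 against (T, Beta): payoffs 2, 9 → best response East.
Player 2 against (B, Alpha): payoffs 18, 3 → best response West.
Player 2 against (B, Beta): payoffs 5, 17 → best response East.
Player 3 against (T, West): payoffs 7, 18 → best response Beta.
Player 3 against (T, East): payoffs 8, 17 → best response Beta.
Player 3 against (B, West): payoffs 4, 1 → best response Alpha.
Player 3 against (B, East): payoffs 7, 14 → best response Beta.
Mutual best responses: (T, East, Beta); (B, West, Alpha).

The pure Nash equilibria are (T, East, Beta), (B, West, Alpha).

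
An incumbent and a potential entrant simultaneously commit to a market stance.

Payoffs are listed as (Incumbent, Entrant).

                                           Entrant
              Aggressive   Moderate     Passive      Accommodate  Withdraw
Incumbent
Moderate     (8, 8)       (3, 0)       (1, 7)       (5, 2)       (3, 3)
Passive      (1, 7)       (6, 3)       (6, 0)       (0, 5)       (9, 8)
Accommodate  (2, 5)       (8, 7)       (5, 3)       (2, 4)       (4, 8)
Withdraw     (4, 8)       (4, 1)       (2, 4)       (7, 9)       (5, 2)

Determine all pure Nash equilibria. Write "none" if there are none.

(Moderate, Aggressive) and (Passive, Withdraw) and (Withdraw, Accommodate)

(Moderate, Aggressive): Incumbent gets 8, best alternative 4; Entrant gets 8, best alternative 7. No profitable deviation — NE.
(Moderate, Moderate): Incumbent can switch to Passive (3 → 6). Not NE.
(Moderate, Passive): Incumbent can switch to Passive (1 → 6). Not NE.
(Moderate, Accommodate): Incumbent can switch to Withdraw (5 → 7). Not NE.
(Moderate, Withdraw): Incumbent can switch to Passive (3 → 9). Not NE.
(Passive, Aggressive): Incumbent can switch to Moderate (1 → 8). Not NE.
(Passive, Moderate): Incumbent can switch to Accommodate (6 → 8). Not NE.
(Passive, Withdraw): Incumbent gets 9, best alternative 5; Entrant gets 8, best alternative 7. No profitable deviation — NE.
(Withdraw, Accommodate): Incumbent gets 7, best alternative 5; Entrant gets 9, best alternative 8. No profitable deviation — NE.
(The remaining 11 profiles each have a profitable deviation by the same check.)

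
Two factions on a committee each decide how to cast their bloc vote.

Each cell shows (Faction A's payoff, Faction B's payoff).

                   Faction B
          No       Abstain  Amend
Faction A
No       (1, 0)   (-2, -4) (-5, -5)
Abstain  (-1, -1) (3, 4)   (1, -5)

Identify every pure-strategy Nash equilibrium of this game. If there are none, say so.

Mark each player's best response to every combination of opponents' strategies; a profile where every player is best-responding is a pure Nash equilibrium.
Faction A against No: payoffs 1, -1 → best response No.
Faction A against Abstain: payoffs -2, 3 → best response Abstain.
Faction A against Amend: payoffs -5, 1 → best response Abstain.
Faction B against No: payoffs 0, -4, -5 → best response No.
Faction B against Abstain: payoffs -1, 4, -5 → best response Abstain.
Mutual best responses: (No, No); (Abstain, Abstain).

Pure-strategy Nash equilibria: (No, No), (Abstain, Abstain)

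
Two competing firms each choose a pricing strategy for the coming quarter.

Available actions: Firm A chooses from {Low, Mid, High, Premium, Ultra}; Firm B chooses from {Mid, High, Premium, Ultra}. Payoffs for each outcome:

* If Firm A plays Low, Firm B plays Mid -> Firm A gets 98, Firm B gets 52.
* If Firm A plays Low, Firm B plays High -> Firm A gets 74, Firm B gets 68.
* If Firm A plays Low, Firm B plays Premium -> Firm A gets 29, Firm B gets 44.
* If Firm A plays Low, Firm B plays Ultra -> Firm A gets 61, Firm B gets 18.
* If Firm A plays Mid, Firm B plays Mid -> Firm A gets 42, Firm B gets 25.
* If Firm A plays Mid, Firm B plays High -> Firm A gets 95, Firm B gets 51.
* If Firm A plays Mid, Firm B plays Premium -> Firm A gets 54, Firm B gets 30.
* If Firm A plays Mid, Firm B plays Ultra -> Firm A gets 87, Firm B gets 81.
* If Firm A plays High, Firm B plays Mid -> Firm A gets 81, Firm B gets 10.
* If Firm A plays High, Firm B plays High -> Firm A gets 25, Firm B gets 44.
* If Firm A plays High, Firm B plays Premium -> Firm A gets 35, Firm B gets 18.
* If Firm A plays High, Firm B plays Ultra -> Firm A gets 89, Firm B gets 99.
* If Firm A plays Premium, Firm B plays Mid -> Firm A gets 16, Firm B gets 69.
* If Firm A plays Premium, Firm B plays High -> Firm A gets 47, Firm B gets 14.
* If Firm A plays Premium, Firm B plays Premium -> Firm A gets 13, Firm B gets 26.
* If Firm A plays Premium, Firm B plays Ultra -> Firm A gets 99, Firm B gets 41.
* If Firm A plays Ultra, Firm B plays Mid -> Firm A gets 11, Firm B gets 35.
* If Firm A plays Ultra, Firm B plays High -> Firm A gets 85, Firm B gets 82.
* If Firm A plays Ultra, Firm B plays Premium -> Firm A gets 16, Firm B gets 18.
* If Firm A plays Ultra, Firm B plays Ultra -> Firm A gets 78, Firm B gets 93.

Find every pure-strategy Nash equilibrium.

For each strategy profile, look for a profitable unilateral deviation.
(Low, Mid): Firm B can switch to High (52 → 68). Not NE.
(Low, High): Firm A can switch to Mid (74 → 95). Not NE.
(Low, Premium): Firm A can switch to Mid (29 → 54). Not NE.
(Low, Ultra): Firm A can switch to Mid (61 → 87). Not NE.
(Mid, Mid): Firm A can switch to Low (42 → 98). Not NE.
(Mid, High): Firm B can switch to Ultra (51 → 81). Not NE.
(Mid, Premium): Firm B can switch to High (30 → 51). Not NE.
(Mid, Ultra): Firm A can switch to High (87 → 89). Not NE.
(High, Mid): Firm A can switch to Low (81 → 98). Not NE.
(High, High): Firm A can switch to Low (25 → 74). Not NE.
(High, Premium): Firm A can switch to Mid (35 → 54). Not NE.
(High, Ultra): Firm A can switch to Premium (89 → 99). Not NE.
(The remaining 8 profiles each have a profitable deviation by the same check.)

There is no pure-strategy Nash equilibrium.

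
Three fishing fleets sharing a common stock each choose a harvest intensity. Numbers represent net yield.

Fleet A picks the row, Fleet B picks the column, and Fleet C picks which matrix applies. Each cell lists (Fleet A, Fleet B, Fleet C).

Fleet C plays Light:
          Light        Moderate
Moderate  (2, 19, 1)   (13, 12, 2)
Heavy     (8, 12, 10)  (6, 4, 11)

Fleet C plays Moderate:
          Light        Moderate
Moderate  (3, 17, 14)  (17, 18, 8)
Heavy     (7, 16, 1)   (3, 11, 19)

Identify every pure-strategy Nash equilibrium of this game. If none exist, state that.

(Moderate, Moderate, Moderate) and (Heavy, Light, Light)

For each strategy profile, look for a profitable unilateral deviation.
(Moderate, Light, Light): Fleet A can switch to Heavy (2 → 8). Not NE.
(Moderate, Light, Moderate): Fleet A can switch to Heavy (3 → 7). Not NE.
(Moderate, Moderate, Light): Fleet B can switch to Light (12 → 19). Not NE.
(Moderate, Moderate, Moderate): Fleet A gets 17, best alternative 3; Fleet B gets 18, best alternative 17; Fleet C gets 8, best alternative 2. No profitable deviation — NE.
(Heavy, Light, Light): Fleet A gets 8, best alternative 2; Fleet B gets 12, best alternative 4; Fleet C gets 10, best alternative 1. No profitable deviation — NE.
(Heavy, Light, Moderate): Fleet C can switch to Light (1 → 10). Not NE.
(Heavy, Moderate, Light): Fleet A can switch to Moderate (6 → 13). Not NE.
(Heavy, Moderate, Moderate): Fleet A can switch to Moderate (3 → 17). Not NE.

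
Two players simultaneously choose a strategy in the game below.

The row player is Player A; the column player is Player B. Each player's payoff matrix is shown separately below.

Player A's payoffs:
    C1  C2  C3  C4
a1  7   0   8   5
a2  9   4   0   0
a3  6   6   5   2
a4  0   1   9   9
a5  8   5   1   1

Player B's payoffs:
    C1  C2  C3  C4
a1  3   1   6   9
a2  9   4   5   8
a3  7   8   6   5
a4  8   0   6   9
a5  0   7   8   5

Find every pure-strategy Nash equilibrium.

Player A against C1: payoffs 7, 9, 6, 0, 8 → best response a2.
Player A against C2: payoffs 0, 4, 6, 1, 5 → best response a3.
Player A against C3: payoffs 8, 0, 5, 9, 1 → best response a4.
Player A against C4: payoffs 5, 0, 2, 9, 1 → best response a4.
Player B against a1: payoffs 3, 1, 6, 9 → best response C4.
Player B against a2: payoffs 9, 4, 5, 8 → best response C1.
Player B against a3: payoffs 7, 8, 6, 5 → best response C2.
Player B against a4: payoffs 8, 0, 6, 9 → best response C4.
Player B against a5: payoffs 0, 7, 8, 5 → best response C3.
Mutual best responses: (a2, C1); (a3, C2); (a4, C4).

The pure Nash equilibria are (a2, C1), (a3, C2), (a4, C4).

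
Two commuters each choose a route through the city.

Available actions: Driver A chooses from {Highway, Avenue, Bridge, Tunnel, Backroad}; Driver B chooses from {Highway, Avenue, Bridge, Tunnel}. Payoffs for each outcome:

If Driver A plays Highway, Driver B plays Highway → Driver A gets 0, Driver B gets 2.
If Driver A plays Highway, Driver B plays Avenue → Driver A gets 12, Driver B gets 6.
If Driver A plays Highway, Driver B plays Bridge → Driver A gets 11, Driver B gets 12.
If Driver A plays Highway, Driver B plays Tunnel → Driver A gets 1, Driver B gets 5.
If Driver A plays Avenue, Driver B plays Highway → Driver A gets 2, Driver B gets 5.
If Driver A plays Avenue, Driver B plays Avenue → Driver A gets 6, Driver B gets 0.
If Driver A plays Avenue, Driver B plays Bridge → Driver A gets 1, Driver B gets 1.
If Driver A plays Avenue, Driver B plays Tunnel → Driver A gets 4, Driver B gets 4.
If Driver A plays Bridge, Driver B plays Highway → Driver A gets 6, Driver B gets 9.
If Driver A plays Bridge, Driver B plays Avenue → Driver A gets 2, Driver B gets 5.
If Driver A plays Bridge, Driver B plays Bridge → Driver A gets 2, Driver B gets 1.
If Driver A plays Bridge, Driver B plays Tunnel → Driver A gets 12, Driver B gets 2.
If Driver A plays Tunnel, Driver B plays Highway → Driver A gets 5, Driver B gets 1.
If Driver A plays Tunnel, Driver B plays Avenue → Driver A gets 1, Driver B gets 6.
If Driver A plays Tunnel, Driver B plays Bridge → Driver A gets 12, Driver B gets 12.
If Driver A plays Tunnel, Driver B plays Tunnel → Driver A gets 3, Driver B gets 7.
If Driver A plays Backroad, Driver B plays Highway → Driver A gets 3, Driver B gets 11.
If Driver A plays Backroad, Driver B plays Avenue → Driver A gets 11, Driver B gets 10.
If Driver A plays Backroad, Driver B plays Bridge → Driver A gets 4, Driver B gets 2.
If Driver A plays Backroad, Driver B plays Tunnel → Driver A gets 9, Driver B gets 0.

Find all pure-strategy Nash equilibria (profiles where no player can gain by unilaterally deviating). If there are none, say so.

Pure-strategy Nash equilibria: (Bridge, Highway), (Tunnel, Bridge)

For each player, find the best response to each opponent profile; mutual best responses are the pure NE.
Driver A against Highway: payoffs 0, 2, 6, 5, 3 → best response Bridge.
Driver A against Avenue: payoffs 12, 6, 2, 1, 11 → best response Highway.
Driver A against Bridge: payoffs 11, 1, 2, 12, 4 → best response Tunnel.
Driver A against Tunnel: payoffs 1, 4, 12, 3, 9 → best response Bridge.
Driver B against Highway: payoffs 2, 6, 12, 5 → best response Bridge.
Driver B against Avenue: payoffs 5, 0, 1, 4 → best response Highway.
Driver B against Bridge: payoffs 9, 5, 1, 2 → best response Highway.
Driver B against Tunnel: payoffs 1, 6, 12, 7 → best response Bridge.
Driver B against Backroad: payoffs 11, 10, 2, 0 → best response Highway.
Mutual best responses: (Bridge, Highway); (Tunnel, Bridge).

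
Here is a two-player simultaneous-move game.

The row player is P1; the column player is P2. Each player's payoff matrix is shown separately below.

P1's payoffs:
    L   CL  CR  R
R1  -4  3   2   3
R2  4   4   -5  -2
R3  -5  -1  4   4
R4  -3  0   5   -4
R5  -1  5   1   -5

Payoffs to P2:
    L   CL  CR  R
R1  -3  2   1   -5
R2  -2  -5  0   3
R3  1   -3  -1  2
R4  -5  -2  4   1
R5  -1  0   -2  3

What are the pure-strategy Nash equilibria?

For each strategy profile, look for a profitable unilateral deviation.
(R1, L): P1 can switch to R2 (-4 → 4). Not NE.
(R1, CL): P1 can switch to R2 (3 → 4). Not NE.
(R1, CR): P1 can switch to R3 (2 → 4). Not NE.
(R1, R): P1 can switch to R3 (3 → 4). Not NE.
(R2, L): P2 can switch to CR (-2 → 0). Not NE.
(R2, CL): P1 can switch to R5 (4 → 5). Not NE.
(R3, R): P1 gets 4, best alternative 3; P2 gets 2, best alternative 1. No profitable deviation — NE.
(R4, CR): P1 gets 5, best alternative 4; P2 gets 4, best alternative 1. No profitable deviation — NE.
(The remaining 12 profiles each have a profitable deviation by the same check.)

Pure-strategy Nash equilibria: (R3, R) and (R4, CR)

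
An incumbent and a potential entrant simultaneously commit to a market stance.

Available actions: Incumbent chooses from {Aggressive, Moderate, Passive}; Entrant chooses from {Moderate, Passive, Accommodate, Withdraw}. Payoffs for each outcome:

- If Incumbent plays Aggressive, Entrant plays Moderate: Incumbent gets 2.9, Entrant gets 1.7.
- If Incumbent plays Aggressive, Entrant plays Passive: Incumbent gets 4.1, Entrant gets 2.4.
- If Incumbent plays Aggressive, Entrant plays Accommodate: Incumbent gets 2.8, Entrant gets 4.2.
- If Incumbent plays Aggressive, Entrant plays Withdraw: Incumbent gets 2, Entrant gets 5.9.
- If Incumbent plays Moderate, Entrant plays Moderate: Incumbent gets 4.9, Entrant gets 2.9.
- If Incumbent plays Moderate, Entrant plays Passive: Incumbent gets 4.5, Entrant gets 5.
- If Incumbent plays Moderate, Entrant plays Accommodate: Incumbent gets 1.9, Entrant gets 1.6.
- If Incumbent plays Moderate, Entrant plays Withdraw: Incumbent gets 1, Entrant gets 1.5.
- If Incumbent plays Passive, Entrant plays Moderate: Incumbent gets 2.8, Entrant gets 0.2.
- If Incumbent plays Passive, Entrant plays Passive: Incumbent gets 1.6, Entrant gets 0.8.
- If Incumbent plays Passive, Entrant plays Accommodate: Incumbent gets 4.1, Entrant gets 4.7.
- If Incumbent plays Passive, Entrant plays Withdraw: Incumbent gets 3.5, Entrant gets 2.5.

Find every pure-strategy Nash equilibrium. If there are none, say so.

(Moderate, Passive) and (Passive, Accommodate)

Incumbent against Moderate: payoffs 2.9, 4.9, 2.8 → best response Moderate.
Incumbent against Passive: payoffs 4.1, 4.5, 1.6 → best response Moderate.
Incumbent against Accommodate: payoffs 2.8, 1.9, 4.1 → best response Passive.
Incumbent against Withdraw: payoffs 2, 1, 3.5 → best response Passive.
Entrant against Aggressive: payoffs 1.7, 2.4, 4.2, 5.9 → best response Withdraw.
Entrant against Moderate: payoffs 2.9, 5, 1.6, 1.5 → best response Passive.
Entrant against Passive: payoffs 0.2, 0.8, 4.7, 2.5 → best response Accommodate.
Mutual best responses: (Moderate, Passive); (Passive, Accommodate).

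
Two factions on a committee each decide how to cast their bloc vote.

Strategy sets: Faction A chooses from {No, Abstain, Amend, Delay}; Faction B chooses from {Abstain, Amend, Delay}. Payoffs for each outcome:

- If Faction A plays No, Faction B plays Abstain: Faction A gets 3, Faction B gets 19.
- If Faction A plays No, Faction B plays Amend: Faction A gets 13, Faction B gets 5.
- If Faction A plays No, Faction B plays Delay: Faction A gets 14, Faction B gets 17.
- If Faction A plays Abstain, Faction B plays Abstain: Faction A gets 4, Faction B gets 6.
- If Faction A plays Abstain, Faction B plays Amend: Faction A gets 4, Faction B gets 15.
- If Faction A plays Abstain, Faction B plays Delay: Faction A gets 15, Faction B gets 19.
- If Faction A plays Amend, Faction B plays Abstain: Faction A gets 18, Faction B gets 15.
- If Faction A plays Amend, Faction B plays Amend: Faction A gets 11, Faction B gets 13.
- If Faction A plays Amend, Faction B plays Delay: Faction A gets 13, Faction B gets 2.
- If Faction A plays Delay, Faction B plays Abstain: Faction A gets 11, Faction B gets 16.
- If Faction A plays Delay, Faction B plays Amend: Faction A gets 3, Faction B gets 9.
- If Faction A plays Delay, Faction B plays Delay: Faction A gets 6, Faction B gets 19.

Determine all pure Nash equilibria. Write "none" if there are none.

The pure Nash equilibria are (Abstain, Delay), (Amend, Abstain).

Faction A against Abstain: payoffs 3, 4, 18, 11 → best response Amend.
Faction A against Amend: payoffs 13, 4, 11, 3 → best response No.
Faction A against Delay: payoffs 14, 15, 13, 6 → best response Abstain.
Faction B against No: payoffs 19, 5, 17 → best response Abstain.
Faction B against Abstain: payoffs 6, 15, 19 → best response Delay.
Faction B against Amend: payoffs 15, 13, 2 → best response Abstain.
Faction B against Delay: payoffs 16, 9, 19 → best response Delay.
Mutual best responses: (Abstain, Delay); (Amend, Abstain).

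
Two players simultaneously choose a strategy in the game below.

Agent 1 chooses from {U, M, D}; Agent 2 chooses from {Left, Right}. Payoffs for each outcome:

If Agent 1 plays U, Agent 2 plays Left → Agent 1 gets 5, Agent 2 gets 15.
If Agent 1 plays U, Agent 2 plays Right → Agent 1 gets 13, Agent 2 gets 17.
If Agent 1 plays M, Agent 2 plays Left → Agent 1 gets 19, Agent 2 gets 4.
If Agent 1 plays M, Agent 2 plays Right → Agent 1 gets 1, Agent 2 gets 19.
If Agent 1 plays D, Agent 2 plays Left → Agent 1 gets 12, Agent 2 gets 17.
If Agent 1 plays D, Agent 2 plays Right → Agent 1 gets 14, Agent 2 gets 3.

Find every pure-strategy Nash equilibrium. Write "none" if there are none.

Mark each player's best response to every combination of opponents' strategies; a profile where every player is best-responding is a pure Nash equilibrium.
Agent 1 against Left: payoffs 5, 19, 12 → best response M.
Agent 1 against Right: payoffs 13, 1, 14 → best response D.
Agent 2 against U: payoffs 15, 17 → best response Right.
Agent 2 against M: payoffs 4, 19 → best response Right.
Agent 2 against D: payoffs 17, 3 → best response Left.
No profile is a mutual best response for all players.

There is no pure-strategy Nash equilibrium.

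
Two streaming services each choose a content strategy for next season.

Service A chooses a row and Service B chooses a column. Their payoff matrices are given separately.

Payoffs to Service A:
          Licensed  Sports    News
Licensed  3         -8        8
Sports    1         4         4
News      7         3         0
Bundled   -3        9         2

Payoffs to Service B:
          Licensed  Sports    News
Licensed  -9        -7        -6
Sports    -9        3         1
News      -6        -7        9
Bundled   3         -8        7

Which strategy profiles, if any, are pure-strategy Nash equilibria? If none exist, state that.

The unique pure-strategy Nash equilibrium is (Licensed, News).

For each player, find the best response to each opponent profile; mutual best responses are the pure NE.
Service A against Licensed: payoffs 3, 1, 7, -3 → best response News.
Service A against Sports: payoffs -8, 4, 3, 9 → best response Bundled.
Service A against News: payoffs 8, 4, 0, 2 → best response Licensed.
Service B against Licensed: payoffs -9, -7, -6 → best response News.
Service B against Sports: payoffs -9, 3, 1 → best response Sports.
Service B against News: payoffs -6, -7, 9 → best response News.
Service B against Bundled: payoffs 3, -8, 7 → best response News.
Mutual best responses: (Licensed, News).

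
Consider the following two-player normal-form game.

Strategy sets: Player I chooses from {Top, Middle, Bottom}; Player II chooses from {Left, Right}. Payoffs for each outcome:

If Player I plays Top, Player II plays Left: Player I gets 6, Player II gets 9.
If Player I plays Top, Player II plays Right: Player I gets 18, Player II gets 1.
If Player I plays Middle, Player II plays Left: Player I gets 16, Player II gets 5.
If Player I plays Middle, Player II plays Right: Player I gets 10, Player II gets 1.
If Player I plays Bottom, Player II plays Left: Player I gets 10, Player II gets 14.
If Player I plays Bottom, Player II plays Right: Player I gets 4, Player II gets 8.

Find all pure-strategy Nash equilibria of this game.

Check each profile: it is a Nash equilibrium iff no player can strictly gain by switching unilaterally.
(Top, Left): Player I can switch to Middle (6 → 16). Not NE.
(Top, Right): Player II can switch to Left (1 → 9). Not NE.
(Middle, Left): Player I gets 16, best alternative 10; Player II gets 5, best alternative 1. No profitable deviation — NE.
(Middle, Right): Player I can switch to Top (10 → 18). Not NE.
(Bottom, Left): Player I can switch to Middle (10 → 16). Not NE.
(Bottom, Right): Player I can switch to Top (4 → 18). Not NE.

(Middle, Left)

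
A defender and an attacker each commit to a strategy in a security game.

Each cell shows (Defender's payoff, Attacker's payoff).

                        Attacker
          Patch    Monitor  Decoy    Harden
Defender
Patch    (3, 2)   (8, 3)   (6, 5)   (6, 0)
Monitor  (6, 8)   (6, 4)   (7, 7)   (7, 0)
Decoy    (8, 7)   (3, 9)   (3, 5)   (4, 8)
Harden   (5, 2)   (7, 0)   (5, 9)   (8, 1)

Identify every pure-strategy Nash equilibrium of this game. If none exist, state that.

Defender against Patch: payoffs 3, 6, 8, 5 → best response Decoy.
Defender against Monitor: payoffs 8, 6, 3, 7 → best response Patch.
Defender against Decoy: payoffs 6, 7, 3, 5 → best response Monitor.
Defender against Harden: payoffs 6, 7, 4, 8 → best response Harden.
Attacker against Patch: payoffs 2, 3, 5, 0 → best response Decoy.
Attacker against Monitor: payoffs 8, 4, 7, 0 → best response Patch.
Attacker against Decoy: payoffs 7, 9, 5, 8 → best response Monitor.
Attacker against Harden: payoffs 2, 0, 9, 1 → best response Decoy.
No profile is a mutual best response for all players.

There is no pure-strategy Nash equilibrium.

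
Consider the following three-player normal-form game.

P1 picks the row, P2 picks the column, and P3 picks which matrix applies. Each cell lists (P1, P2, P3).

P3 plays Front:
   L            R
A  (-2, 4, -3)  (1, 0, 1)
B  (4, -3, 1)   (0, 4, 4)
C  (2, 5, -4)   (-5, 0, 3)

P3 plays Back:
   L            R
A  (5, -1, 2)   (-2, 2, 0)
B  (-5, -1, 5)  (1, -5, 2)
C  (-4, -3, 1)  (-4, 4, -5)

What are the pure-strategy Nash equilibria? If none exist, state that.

No pure-strategy Nash equilibrium.

Mark each player's best response to every combination of opponents' strategies; a profile where every player is best-responding is a pure Nash equilibrium.
P1 against (L, Front): payoffs -2, 4, 2 → best response B.
P1 against (L, Back): payoffs 5, -5, -4 → best response A.
P1 against (R, Front): payoffs 1, 0, -5 → best response A.
P1 against (R, Back): payoffs -2, 1, -4 → best response B.
P2 against (A, Front): payoffs 4, 0 → best response L.
P2 against (A, Back): payoffs -1, 2 → best response R.
P2 against (B, Front): payoffs -3, 4 → best response R.
P2 against (B, Back): payoffs -1, -5 → best response L.
P2 against (C, Front): payoffs 5, 0 → best response L.
P2 against (C, Back): payoffs -3, 4 → best response R.
P3 against (A, L): payoffs -3, 2 → best response Back.
P3 against (A, R): payoffs 1, 0 → best response Front.
P3 against (B, L): payoffs 1, 5 → best response Back.
P3 against (B, R): payoffs 4, 2 → best response Front.
P3 against (C, L): payoffs -4, 1 → best response Back.
P3 against (C, R): payoffs 3, -5 → best response Front.
No profile is a mutual best response for all players.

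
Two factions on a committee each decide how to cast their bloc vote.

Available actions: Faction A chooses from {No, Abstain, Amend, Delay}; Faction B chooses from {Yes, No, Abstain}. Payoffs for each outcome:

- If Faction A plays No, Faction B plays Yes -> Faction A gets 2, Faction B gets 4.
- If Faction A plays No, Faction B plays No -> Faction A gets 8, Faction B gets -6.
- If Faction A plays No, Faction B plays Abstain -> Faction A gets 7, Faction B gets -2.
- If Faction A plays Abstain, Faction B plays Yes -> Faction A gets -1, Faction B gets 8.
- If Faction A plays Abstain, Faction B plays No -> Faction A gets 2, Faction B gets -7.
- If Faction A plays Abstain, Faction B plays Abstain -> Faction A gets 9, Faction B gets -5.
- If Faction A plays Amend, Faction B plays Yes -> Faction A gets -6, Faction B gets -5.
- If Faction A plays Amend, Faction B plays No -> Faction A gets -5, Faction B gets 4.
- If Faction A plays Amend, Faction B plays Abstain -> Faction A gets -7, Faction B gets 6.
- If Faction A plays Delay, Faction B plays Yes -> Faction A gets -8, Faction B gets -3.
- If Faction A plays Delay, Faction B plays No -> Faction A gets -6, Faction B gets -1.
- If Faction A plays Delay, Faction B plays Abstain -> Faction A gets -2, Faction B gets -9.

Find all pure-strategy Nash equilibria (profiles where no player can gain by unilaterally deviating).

For each player, find the best response to each opponent profile; mutual best responses are the pure NE.
Faction A against Yes: payoffs 2, -1, -6, -8 → best response No.
Faction A against No: payoffs 8, 2, -5, -6 → best response No.
Faction A against Abstain: payoffs 7, 9, -7, -2 → best response Abstain.
Faction B against No: payoffs 4, -6, -2 → best response Yes.
Faction B against Abstain: payoffs 8, -7, -5 → best response Yes.
Faction B against Amend: payoffs -5, 4, 6 → best response Abstain.
Faction B against Delay: payoffs -3, -1, -9 → best response No.
Mutual best responses: (No, Yes).

The unique pure-strategy Nash equilibrium is (No, Yes).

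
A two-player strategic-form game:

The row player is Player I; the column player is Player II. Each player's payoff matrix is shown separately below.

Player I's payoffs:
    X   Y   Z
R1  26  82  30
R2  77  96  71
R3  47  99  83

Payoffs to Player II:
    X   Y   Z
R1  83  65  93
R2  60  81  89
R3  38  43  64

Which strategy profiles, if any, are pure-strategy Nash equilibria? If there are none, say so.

The unique pure-strategy Nash equilibrium is (R3, Z).

For each strategy profile, look for a profitable unilateral deviation.
(R1, X): Player I can switch to R2 (26 → 77). Not NE.
(R1, Y): Player I can switch to R2 (82 → 96). Not NE.
(R1, Z): Player I can switch to R2 (30 → 71). Not NE.
(R2, X): Player II can switch to Y (60 → 81). Not NE.
(R2, Y): Player I can switch to R3 (96 → 99). Not NE.
(R2, Z): Player I can switch to R3 (71 → 83). Not NE.
(R3, Z): Player I gets 83, best alternative 71; Player II gets 64, best alternative 43. No profitable deviation — NE.
(The remaining 2 profiles each have a profitable deviation by the same check.)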